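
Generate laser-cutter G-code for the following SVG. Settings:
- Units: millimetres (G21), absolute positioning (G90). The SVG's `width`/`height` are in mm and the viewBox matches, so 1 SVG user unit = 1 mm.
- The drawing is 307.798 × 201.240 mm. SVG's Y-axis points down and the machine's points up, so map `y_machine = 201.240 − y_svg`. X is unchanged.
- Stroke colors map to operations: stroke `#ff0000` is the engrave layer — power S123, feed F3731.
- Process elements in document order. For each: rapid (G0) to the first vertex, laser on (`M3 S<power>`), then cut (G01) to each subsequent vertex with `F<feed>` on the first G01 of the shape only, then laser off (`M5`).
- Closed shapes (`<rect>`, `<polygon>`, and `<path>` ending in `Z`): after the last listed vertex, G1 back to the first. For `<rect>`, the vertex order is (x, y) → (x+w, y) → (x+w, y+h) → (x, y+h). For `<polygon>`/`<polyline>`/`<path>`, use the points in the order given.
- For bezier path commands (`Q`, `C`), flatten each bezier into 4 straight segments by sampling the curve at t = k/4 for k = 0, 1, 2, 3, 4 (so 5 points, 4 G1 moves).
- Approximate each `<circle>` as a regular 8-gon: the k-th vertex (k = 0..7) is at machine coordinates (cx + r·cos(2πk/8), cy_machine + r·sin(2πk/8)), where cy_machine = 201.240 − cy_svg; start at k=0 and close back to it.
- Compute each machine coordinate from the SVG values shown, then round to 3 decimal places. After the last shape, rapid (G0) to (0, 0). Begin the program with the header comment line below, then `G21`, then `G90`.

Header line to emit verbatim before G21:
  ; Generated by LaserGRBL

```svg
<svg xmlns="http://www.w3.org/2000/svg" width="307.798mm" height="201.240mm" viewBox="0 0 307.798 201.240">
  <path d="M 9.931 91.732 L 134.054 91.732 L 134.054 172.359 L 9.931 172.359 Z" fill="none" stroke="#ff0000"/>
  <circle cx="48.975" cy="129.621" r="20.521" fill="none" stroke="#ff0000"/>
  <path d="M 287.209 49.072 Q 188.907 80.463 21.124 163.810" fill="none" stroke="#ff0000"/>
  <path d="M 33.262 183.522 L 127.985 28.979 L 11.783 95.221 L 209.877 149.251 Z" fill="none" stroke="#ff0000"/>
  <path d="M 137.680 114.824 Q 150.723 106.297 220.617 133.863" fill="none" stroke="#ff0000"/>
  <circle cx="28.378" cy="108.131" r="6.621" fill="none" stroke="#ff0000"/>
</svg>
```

1 u = 1 mm; y_m = 201.240 − y.

[1] `<path>` rectangle, #ff0000→engrave S123 F3731: (9.931,109.508) → (134.054,109.508) → (134.054,28.881) → (9.931,28.881) → (9.931,109.508) (closed)

[2] `<circle>` circle, #ff0000→engrave S123 F3731: (69.496,71.619) → (63.486,86.130) → (48.975,92.140) → (34.464,86.130) → (28.454,71.619) → (34.464,57.108) → (48.975,51.098) → (63.486,57.108) → (69.496,71.619) (closed)

[3] `<path>` quadratic bezier, #ff0000→engrave S123 F3731: (287.209,152.168) → (233.715,133.225) → (171.537,107.788) → (100.673,75.856) → (21.124,37.430)

[4] `<path>` closed polygon, #ff0000→engrave S123 F3731: (33.262,17.718) → (127.985,172.261) → (11.783,106.019) → (209.877,51.989) → (33.262,17.718) (closed)

[5] `<path>` quadratic bezier, #ff0000→engrave S123 F3731: (137.680,86.416) → (147.755,88.424) → (164.936,85.920) → (189.223,78.904) → (220.617,67.377)

[6] `<circle>` circle, #ff0000→engrave S123 F3731: (34.999,93.109) → (33.060,97.791) → (28.378,99.730) → (23.696,97.791) → (21.757,93.109) → (23.696,88.427) → (28.378,86.488) → (33.060,88.427) → (34.999,93.109) (closed)

; Generated by LaserGRBL
G21
G90
G0 X9.931 Y109.508
M3 S123
G01 X134.054 Y109.508 F3731
G01 X134.054 Y28.881
G01 X9.931 Y28.881
G01 X9.931 Y109.508
M5
G0 X69.496 Y71.619
M3 S123
G01 X63.486 Y86.130 F3731
G01 X48.975 Y92.140
G01 X34.464 Y86.130
G01 X28.454 Y71.619
G01 X34.464 Y57.108
G01 X48.975 Y51.098
G01 X63.486 Y57.108
G01 X69.496 Y71.619
M5
G0 X287.209 Y152.168
M3 S123
G01 X233.715 Y133.225 F3731
G01 X171.537 Y107.788
G01 X100.673 Y75.856
G01 X21.124 Y37.430
M5
G0 X33.262 Y17.718
M3 S123
G01 X127.985 Y172.261 F3731
G01 X11.783 Y106.019
G01 X209.877 Y51.989
G01 X33.262 Y17.718
M5
G0 X137.680 Y86.416
M3 S123
G01 X147.755 Y88.424 F3731
G01 X164.936 Y85.920
G01 X189.223 Y78.904
G01 X220.617 Y67.377
M5
G0 X34.999 Y93.109
M3 S123
G01 X33.060 Y97.791 F3731
G01 X28.378 Y99.730
G01 X23.696 Y97.791
G01 X21.757 Y93.109
G01 X23.696 Y88.427
G01 X28.378 Y86.488
G01 X33.060 Y88.427
G01 X34.999 Y93.109
M5
G0 X0.000 Y0.000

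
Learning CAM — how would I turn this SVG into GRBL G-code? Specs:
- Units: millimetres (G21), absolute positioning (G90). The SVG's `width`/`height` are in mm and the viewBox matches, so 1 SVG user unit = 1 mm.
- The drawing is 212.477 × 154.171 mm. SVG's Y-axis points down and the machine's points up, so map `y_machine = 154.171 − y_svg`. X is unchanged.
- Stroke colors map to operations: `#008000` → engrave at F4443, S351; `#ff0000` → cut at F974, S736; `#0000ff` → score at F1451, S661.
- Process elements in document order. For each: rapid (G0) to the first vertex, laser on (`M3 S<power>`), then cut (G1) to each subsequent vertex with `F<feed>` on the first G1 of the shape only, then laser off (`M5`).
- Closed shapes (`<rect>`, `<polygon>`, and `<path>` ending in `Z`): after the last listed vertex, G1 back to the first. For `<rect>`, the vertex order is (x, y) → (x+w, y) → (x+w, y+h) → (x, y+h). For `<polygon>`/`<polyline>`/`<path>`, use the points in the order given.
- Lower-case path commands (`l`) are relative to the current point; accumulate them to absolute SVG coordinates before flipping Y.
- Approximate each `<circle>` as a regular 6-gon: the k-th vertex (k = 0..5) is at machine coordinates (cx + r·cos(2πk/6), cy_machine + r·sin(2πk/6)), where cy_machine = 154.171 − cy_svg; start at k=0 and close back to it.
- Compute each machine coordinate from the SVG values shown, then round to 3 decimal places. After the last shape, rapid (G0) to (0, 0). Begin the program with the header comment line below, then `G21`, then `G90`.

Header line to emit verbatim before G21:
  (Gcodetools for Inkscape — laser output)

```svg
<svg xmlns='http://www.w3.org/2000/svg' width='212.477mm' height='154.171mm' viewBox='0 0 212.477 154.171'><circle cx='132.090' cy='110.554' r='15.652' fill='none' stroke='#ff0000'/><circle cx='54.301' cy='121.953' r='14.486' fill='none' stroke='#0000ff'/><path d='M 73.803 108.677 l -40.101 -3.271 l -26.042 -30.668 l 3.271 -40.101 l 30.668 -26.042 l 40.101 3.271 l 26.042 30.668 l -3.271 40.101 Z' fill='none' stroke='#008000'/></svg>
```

Since the viewBox matches the mm dimensions, user units are millimetres directly. The only transform is the Y-flip y_m = 154.171 − y_svg.

Shape 1 is a circle drawn with `<circle>`. Its stroke #ff0000 means cut at S736, F974. After flipping Y the toolpath is (147.742,43.617) → (139.916,57.172) → (124.264,57.172) → (116.438,43.617) → (124.264,30.062) → (139.916,30.062) → (147.742,43.617), returning to the start.

Shape 2 is a circle drawn with `<circle>`. Its stroke #0000ff means score at S661, F1451. After flipping Y the toolpath is (68.787,32.218) → (61.544,44.763) → (47.058,44.763) → (39.815,32.218) → (47.058,19.673) → (61.544,19.673) → (68.787,32.218), returning to the start.

Shape 3 is a regular polygon drawn with `<path>`. Its stroke #008000 means engrave at S351, F4443. After flipping Y the toolpath is (73.803,45.494) → (33.702,48.765) → (7.660,79.433) → (10.931,119.534) → (41.599,145.576) → (81.700,142.305) → (107.742,111.637) → (104.471,71.536) → (73.803,45.494), returning to the start.

(Gcodetools for Inkscape — laser output)
G21
G90
G0 X147.742 Y43.617
M3 S736
G1 X139.916 Y57.172 F974
G1 X124.264 Y57.172
G1 X116.438 Y43.617
G1 X124.264 Y30.062
G1 X139.916 Y30.062
G1 X147.742 Y43.617
M5
G0 X68.787 Y32.218
M3 S661
G1 X61.544 Y44.763 F1451
G1 X47.058 Y44.763
G1 X39.815 Y32.218
G1 X47.058 Y19.673
G1 X61.544 Y19.673
G1 X68.787 Y32.218
M5
G0 X73.803 Y45.494
M3 S351
G1 X33.702 Y48.765 F4443
G1 X7.660 Y79.433
G1 X10.931 Y119.534
G1 X41.599 Y145.576
G1 X81.700 Y142.305
G1 X107.742 Y111.637
G1 X104.471 Y71.536
G1 X73.803 Y45.494
M5
G0 X0.000 Y0.000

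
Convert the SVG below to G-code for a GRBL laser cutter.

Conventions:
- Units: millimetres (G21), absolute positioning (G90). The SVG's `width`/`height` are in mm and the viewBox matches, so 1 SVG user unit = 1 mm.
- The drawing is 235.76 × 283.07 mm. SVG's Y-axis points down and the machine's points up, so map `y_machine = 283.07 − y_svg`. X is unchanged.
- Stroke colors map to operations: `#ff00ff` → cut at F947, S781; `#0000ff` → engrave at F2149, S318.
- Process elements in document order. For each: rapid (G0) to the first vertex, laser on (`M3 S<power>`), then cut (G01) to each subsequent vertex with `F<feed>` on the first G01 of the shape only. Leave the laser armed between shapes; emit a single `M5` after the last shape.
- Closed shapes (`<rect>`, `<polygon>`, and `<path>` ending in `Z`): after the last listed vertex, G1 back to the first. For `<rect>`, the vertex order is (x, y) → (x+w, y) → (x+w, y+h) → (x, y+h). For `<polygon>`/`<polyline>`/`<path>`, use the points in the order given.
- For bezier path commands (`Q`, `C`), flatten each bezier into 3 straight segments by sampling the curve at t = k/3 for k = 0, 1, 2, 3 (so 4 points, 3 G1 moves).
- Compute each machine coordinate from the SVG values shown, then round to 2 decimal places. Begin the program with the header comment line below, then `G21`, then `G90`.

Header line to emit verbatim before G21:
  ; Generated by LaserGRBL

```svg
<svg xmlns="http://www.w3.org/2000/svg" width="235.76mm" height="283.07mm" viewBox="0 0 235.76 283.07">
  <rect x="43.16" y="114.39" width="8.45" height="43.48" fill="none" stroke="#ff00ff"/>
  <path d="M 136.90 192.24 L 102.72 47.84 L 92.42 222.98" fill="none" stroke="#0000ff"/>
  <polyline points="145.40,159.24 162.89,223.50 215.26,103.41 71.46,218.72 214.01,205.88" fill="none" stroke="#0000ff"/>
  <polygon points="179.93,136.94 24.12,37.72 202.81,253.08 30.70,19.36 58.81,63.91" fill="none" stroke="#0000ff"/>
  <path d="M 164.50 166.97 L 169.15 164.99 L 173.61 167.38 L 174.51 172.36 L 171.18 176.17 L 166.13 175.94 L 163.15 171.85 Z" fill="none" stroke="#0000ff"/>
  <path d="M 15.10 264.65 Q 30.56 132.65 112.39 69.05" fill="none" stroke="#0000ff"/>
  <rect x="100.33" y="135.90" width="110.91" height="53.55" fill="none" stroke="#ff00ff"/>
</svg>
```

1 u = 1 mm; y_m = 283.07 − y.

[1] `<rect>` rectangle, #ff00ff→cut S781 F947: (43.16,168.68) → (51.61,168.68) → (51.61,125.20) → (43.16,125.20) → (43.16,168.68) (closed)

[2] `<path>` open polyline, #0000ff→engrave S318 F2149: (136.90,90.83) → (102.72,235.23) → (92.42,60.09)

[3] `<polyline>` open polyline, #0000ff→engrave S318 F2149: (145.40,123.83) → (162.89,59.57) → (215.26,179.66) → (71.46,64.35) → (214.01,77.19)

[4] `<polygon>` closed polygon, #0000ff→engrave S318 F2149: (179.93,146.13) → (24.12,245.35) → (202.81,29.99) → (30.70,263.71) → (58.81,219.16) → (179.93,146.13) (closed)

[5] `<path>` regular polygon, #0000ff→engrave S318 F2149: (164.50,116.10) → (169.15,118.08) → (173.61,115.69) → (174.51,110.71) → (171.18,106.90) → (166.13,107.13) → (163.15,111.22) → (164.50,116.10) (closed)

[6] `<path>` quadratic bezier, #0000ff→engrave S318 F2149: (15.10,18.42) → (32.78,98.82) → (65.21,164.02) → (112.39,214.02)

[7] `<rect>` rectangle, #ff00ff→cut S781 F947: (100.33,147.17) → (211.24,147.17) → (211.24,93.62) → (100.33,93.62) → (100.33,147.17) (closed)

; Generated by LaserGRBL
G21
G90
G0 X43.16 Y168.68
M3 S781
G01 X51.61 Y168.68 F947
G01 X51.61 Y125.20
G01 X43.16 Y125.20
G01 X43.16 Y168.68
G0 X136.90 Y90.83
M3 S318
G01 X102.72 Y235.23 F2149
G01 X92.42 Y60.09
G0 X145.40 Y123.83
M3 S318
G01 X162.89 Y59.57 F2149
G01 X215.26 Y179.66
G01 X71.46 Y64.35
G01 X214.01 Y77.19
G0 X179.93 Y146.13
M3 S318
G01 X24.12 Y245.35 F2149
G01 X202.81 Y29.99
G01 X30.70 Y263.71
G01 X58.81 Y219.16
G01 X179.93 Y146.13
G0 X164.50 Y116.10
M3 S318
G01 X169.15 Y118.08 F2149
G01 X173.61 Y115.69
G01 X174.51 Y110.71
G01 X171.18 Y106.90
G01 X166.13 Y107.13
G01 X163.15 Y111.22
G01 X164.50 Y116.10
G0 X15.10 Y18.42
M3 S318
G01 X32.78 Y98.82 F2149
G01 X65.21 Y164.02
G01 X112.39 Y214.02
G0 X100.33 Y147.17
M3 S781
G01 X211.24 Y147.17 F947
G01 X211.24 Y93.62
G01 X100.33 Y93.62
G01 X100.33 Y147.17
M5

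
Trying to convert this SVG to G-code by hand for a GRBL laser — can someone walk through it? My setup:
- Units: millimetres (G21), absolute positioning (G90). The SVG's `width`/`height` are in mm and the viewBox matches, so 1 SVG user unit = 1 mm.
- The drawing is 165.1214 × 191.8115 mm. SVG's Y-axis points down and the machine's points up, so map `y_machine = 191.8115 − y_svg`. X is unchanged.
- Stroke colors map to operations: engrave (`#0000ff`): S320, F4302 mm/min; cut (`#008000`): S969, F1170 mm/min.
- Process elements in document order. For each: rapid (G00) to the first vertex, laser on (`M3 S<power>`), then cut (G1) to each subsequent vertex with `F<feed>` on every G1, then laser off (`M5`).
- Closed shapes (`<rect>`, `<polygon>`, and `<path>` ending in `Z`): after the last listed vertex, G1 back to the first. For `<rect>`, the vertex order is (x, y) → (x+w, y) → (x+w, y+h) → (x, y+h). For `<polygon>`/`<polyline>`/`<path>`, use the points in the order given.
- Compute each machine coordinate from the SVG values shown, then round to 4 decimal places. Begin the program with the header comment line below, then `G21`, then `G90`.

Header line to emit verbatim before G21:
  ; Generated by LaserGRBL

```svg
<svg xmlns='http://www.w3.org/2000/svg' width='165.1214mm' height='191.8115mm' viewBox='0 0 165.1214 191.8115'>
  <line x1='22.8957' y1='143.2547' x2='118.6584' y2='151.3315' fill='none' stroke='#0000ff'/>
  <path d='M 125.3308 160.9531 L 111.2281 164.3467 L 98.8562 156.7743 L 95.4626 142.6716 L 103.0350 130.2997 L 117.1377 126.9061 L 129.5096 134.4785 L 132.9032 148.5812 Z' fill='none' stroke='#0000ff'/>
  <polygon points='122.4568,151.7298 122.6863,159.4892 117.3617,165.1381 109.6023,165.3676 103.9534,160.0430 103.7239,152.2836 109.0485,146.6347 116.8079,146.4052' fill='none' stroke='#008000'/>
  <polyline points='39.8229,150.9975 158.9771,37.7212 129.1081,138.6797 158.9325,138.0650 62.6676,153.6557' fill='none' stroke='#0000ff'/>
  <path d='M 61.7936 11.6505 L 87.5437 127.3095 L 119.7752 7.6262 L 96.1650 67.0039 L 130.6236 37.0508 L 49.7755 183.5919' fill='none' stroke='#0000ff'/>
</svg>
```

viewBox `0 0 165.1214 191.8115` with mm width/height → 1 unit = 1 mm. Flip: y_m = 191.8115 − y_svg.

**Shape 1** — `<line>` line segment, stroke `#0000ff` → engrave (S320, F4302). Machine vertices: (22.8957,48.5568) → (118.6584,40.4800). Open path.

**Shape 2** — `<path>` regular polygon, stroke `#0000ff` → engrave (S320, F4302). Machine vertices: (125.3308,30.8584) → (111.2281,27.4648) → (98.8562,35.0372) → (95.4626,49.1399) → (103.0350,61.5118) → (117.1377,64.9054) → (129.5096,57.3330) → (132.9032,43.2303) → (125.3308,30.8584). Closed: final G1 returns to the first vertex.

**Shape 3** — `<polygon>` regular polygon, stroke `#008000` → cut (S969, F1170). Machine vertices: (122.4568,40.0817) → (122.6863,32.3223) → (117.3617,26.6734) → (109.6023,26.4439) → (103.9534,31.7685) → (103.7239,39.5279) → (109.0485,45.1768) → (116.8079,45.4063) → (122.4568,40.0817). Closed: final G1 returns to the first vertex.

**Shape 4** — `<polyline>` open polyline, stroke `#0000ff` → engrave (S320, F4302). Machine vertices: (39.8229,40.8140) → (158.9771,154.0903) → (129.1081,53.1318) → (158.9325,53.7465) → (62.6676,38.1558). Open path.

**Shape 5** — `<path>` open polyline, stroke `#0000ff` → engrave (S320, F4302). Machine vertices: (61.7936,180.1610) → (87.5437,64.5020) → (119.7752,184.1853) → (96.1650,124.8076) → (130.6236,154.7607) → (49.7755,8.2196). Open path.

; Generated by LaserGRBL
G21
G90
G00 X22.8957 Y48.5568
M3 S320
G1 X118.6584 Y40.4800 F4302
M5
G00 X125.3308 Y30.8584
M3 S320
G1 X111.2281 Y27.4648 F4302
G1 X98.8562 Y35.0372 F4302
G1 X95.4626 Y49.1399 F4302
G1 X103.0350 Y61.5118 F4302
G1 X117.1377 Y64.9054 F4302
G1 X129.5096 Y57.3330 F4302
G1 X132.9032 Y43.2303 F4302
G1 X125.3308 Y30.8584 F4302
M5
G00 X122.4568 Y40.0817
M3 S969
G1 X122.6863 Y32.3223 F1170
G1 X117.3617 Y26.6734 F1170
G1 X109.6023 Y26.4439 F1170
G1 X103.9534 Y31.7685 F1170
G1 X103.7239 Y39.5279 F1170
G1 X109.0485 Y45.1768 F1170
G1 X116.8079 Y45.4063 F1170
G1 X122.4568 Y40.0817 F1170
M5
G00 X39.8229 Y40.8140
M3 S320
G1 X158.9771 Y154.0903 F4302
G1 X129.1081 Y53.1318 F4302
G1 X158.9325 Y53.7465 F4302
G1 X62.6676 Y38.1558 F4302
M5
G00 X61.7936 Y180.1610
M3 S320
G1 X87.5437 Y64.5020 F4302
G1 X119.7752 Y184.1853 F4302
G1 X96.1650 Y124.8076 F4302
G1 X130.6236 Y154.7607 F4302
G1 X49.7755 Y8.2196 F4302
M5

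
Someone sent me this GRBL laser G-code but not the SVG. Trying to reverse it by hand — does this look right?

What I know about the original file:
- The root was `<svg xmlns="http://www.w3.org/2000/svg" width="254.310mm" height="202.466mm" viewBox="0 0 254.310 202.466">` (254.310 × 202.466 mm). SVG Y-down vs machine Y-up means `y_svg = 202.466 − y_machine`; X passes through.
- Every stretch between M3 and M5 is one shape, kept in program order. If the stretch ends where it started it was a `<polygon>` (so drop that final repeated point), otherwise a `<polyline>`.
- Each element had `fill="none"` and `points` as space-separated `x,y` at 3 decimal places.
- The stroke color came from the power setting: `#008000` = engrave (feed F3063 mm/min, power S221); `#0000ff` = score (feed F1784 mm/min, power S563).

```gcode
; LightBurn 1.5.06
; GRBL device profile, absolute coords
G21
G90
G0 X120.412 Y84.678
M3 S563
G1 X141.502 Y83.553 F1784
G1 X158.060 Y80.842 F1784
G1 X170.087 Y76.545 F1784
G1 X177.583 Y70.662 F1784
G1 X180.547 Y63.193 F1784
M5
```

<svg xmlns="http://www.w3.org/2000/svg" width="254.310mm" height="202.466mm" viewBox="0 0 254.310 202.466">
  <polyline points="120.412,117.788 141.502,118.913 158.060,121.624 170.087,125.921 177.583,131.804 180.547,139.273" fill="none" stroke="#0000ff"/>
</svg>

Machine Y-up, SVG Y-down with viewBox height 202.466, so y_svg = 202.466 − y_machine; X carries over. Every run uses S563, so all elements get stroke `#0000ff` (score).

Run 1: The run is open, so emit a `<polyline>` with points (Y-flipped): 120.412,117.788 141.502,118.913 158.060,121.624 170.087,125.921 177.583,131.804 180.547,139.273.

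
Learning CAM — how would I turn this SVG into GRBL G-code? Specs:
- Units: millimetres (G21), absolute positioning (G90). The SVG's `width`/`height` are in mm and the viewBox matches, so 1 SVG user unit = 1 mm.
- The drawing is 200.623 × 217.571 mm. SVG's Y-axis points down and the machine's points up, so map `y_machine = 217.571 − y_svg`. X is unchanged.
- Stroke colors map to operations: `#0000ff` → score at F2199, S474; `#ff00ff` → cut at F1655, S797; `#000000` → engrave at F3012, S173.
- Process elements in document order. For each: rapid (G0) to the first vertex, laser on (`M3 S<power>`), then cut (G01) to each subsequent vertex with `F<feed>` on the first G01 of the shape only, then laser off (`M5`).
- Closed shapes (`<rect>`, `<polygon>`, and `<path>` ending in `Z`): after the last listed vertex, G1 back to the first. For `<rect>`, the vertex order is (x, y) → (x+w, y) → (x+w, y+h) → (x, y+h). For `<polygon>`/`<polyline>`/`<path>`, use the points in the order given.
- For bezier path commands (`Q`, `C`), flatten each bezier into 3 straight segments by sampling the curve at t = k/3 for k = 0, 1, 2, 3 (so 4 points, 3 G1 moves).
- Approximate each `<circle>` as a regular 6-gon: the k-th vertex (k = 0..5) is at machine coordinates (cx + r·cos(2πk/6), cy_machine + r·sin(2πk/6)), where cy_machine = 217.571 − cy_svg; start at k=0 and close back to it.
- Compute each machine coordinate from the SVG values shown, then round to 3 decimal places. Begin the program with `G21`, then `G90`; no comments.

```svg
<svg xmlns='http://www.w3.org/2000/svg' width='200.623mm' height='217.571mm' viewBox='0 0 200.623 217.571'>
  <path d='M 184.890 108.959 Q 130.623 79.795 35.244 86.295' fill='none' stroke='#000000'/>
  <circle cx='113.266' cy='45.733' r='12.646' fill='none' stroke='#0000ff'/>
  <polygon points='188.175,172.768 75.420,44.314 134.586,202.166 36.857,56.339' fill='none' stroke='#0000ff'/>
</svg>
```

viewBox `0 0 200.623 217.571` with mm width/height → 1 unit = 1 mm. Flip: y_m = 217.571 − y_svg.

**Shape 1** — `<path>` quadratic bezier, stroke `#000000` → engrave (S173, F3012). Control points (SVG): P0=(184.890,108.959), P1=(130.623,79.795), P2=(35.244,86.295); sampled at t=k/3. Machine vertices: (184.890,108.612) → (144.144,124.092) → (94.262,131.647) → (35.244,131.276). Open path.

**Shape 2** — `<circle>` circle, stroke `#0000ff` → score (S474, F2199). Machine vertices: (125.912,171.838) → (119.589,182.790) → (106.943,182.790) → (100.620,171.838) → (106.943,160.886) → (119.589,160.886) → (125.912,171.838). Closed: final G1 returns to the first vertex.

**Shape 3** — `<polygon>` closed polygon, stroke `#0000ff` → score (S474, F2199). Machine vertices: (188.175,44.803) → (75.420,173.257) → (134.586,15.405) → (36.857,161.232) → (188.175,44.803). Closed: final G1 returns to the first vertex.

G21
G90
G0 X184.890 Y108.612
M3 S173
G01 X144.144 Y124.092 F3012
G01 X94.262 Y131.647
G01 X35.244 Y131.276
M5
G0 X125.912 Y171.838
M3 S474
G01 X119.589 Y182.790 F2199
G01 X106.943 Y182.790
G01 X100.620 Y171.838
G01 X106.943 Y160.886
G01 X119.589 Y160.886
G01 X125.912 Y171.838
M5
G0 X188.175 Y44.803
M3 S474
G01 X75.420 Y173.257 F2199
G01 X134.586 Y15.405
G01 X36.857 Y161.232
G01 X188.175 Y44.803
M5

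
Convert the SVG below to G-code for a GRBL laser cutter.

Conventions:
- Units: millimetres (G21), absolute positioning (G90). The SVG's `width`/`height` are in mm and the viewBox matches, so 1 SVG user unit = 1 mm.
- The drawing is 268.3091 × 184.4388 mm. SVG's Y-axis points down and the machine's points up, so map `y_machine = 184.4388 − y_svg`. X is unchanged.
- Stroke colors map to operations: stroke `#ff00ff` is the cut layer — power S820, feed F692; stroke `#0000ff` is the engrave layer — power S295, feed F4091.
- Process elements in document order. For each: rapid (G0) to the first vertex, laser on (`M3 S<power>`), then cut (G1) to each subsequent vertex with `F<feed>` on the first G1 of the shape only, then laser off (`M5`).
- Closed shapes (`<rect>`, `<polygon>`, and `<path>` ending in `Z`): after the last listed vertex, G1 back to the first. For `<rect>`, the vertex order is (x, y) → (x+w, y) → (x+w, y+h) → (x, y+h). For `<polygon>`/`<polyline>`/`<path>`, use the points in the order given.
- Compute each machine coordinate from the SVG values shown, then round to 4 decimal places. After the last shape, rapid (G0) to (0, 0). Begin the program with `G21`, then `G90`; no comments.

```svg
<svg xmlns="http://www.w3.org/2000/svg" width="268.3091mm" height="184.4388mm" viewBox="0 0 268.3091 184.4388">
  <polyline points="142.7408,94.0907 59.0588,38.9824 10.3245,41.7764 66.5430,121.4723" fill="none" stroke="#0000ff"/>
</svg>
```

Since the viewBox matches the mm dimensions, user units are millimetres directly. The only transform is the Y-flip y_m = 184.4388 − y_svg.

Shape 1 is a open polyline drawn with `<polyline>`. Its stroke #0000ff means engrave at S295, F4091. After flipping Y the toolpath is (142.7408,90.3481) → (59.0588,145.4564) → (10.3245,142.6624) → (66.5430,62.9665).

G21
G90
G0 X142.7408 Y90.3481
M3 S295
G1 X59.0588 Y145.4564 F4091
G1 X10.3245 Y142.6624
G1 X66.5430 Y62.9665
M5
G0 X0.0000 Y0.0000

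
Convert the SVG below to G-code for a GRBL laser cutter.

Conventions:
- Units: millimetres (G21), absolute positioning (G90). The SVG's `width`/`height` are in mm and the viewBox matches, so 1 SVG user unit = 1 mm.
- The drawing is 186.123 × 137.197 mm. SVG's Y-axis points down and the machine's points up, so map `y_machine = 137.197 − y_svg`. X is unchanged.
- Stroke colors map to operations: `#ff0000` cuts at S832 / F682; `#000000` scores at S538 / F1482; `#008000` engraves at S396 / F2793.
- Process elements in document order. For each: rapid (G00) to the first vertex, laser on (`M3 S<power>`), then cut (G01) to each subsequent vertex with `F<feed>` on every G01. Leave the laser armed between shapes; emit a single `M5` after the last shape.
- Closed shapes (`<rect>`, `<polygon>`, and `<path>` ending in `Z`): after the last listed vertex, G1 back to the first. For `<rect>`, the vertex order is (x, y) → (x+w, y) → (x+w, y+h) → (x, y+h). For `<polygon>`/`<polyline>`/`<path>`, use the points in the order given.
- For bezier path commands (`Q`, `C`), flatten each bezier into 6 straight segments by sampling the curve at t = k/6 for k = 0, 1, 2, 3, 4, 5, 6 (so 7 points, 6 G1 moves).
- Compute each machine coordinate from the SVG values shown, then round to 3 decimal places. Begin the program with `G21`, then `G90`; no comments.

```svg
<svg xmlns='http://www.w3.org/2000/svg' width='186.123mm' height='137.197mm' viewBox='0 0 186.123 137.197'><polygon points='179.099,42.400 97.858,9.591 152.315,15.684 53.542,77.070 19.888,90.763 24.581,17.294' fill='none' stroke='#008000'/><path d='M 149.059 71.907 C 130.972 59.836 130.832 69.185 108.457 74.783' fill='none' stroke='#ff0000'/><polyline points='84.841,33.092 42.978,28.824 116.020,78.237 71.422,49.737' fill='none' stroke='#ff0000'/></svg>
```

viewBox `0 0 186.123 137.197` with mm width/height → 1 unit = 1 mm. Flip: y_m = 137.197 − y_svg.

**Shape 1** — `<polygon>` closed polygon, stroke `#008000` → engrave (S396, F2793). Machine vertices: (179.099,94.797) → (97.858,127.606) → (152.315,121.513) → (53.542,60.127) → (19.888,46.434) → (24.581,119.903) → (179.099,94.797). Closed: final G1 returns to the first vertex.

**Shape 2** — `<path>` cubic bezier, stroke `#ff0000` → cut (S832, F682). Control points (SVG): P0=(149.059,71.907), P1=(130.972,59.836), P2=(130.832,69.185), P3=(108.457,74.783); sampled at t=k/6. Machine vertices: (149.059,65.290) → (141.325,69.657) → (135.466,71.153) → (130.366,70.478) → (124.909,68.330) → (117.978,65.409) → (108.457,62.414). Open path.

**Shape 3** — `<polyline>` open polyline, stroke `#ff0000` → cut (S832, F682). Machine vertices: (84.841,104.105) → (42.978,108.373) → (116.020,58.960) → (71.422,87.460). Open path.

G21
G90
G00 X179.099 Y94.797
M3 S396
G01 X97.858 Y127.606 F2793
G01 X152.315 Y121.513 F2793
G01 X53.542 Y60.127 F2793
G01 X19.888 Y46.434 F2793
G01 X24.581 Y119.903 F2793
G01 X179.099 Y94.797 F2793
G00 X149.059 Y65.290
M3 S832
G01 X141.325 Y69.657 F682
G01 X135.466 Y71.153 F682
G01 X130.366 Y70.478 F682
G01 X124.909 Y68.330 F682
G01 X117.978 Y65.409 F682
G01 X108.457 Y62.414 F682
G00 X84.841 Y104.105
M3 S832
G01 X42.978 Y108.373 F682
G01 X116.020 Y58.960 F682
G01 X71.422 Y87.460 F682
M5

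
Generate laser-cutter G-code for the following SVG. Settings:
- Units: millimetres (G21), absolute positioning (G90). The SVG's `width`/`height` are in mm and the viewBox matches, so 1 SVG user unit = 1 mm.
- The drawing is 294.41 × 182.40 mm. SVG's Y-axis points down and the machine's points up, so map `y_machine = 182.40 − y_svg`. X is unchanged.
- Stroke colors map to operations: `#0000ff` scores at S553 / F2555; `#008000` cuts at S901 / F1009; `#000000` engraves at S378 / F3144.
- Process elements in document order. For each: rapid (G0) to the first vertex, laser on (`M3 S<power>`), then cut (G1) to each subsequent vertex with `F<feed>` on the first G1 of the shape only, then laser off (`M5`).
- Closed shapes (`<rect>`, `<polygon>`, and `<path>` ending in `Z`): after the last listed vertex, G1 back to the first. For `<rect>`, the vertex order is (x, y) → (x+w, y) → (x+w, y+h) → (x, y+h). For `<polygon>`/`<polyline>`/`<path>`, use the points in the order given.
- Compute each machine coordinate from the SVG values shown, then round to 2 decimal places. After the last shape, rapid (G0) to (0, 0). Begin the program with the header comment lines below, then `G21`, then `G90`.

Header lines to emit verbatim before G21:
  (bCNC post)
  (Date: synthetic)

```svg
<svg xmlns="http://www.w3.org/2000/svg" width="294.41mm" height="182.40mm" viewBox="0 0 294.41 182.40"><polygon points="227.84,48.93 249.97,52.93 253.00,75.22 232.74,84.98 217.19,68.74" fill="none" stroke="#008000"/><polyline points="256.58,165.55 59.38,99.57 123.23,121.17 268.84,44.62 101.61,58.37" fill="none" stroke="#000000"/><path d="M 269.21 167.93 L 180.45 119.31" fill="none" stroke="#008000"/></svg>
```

viewBox `0 0 294.41 182.40` with mm width/height → 1 unit = 1 mm. Flip: y_m = 182.40 − y_svg.

**Shape 1** — `<polygon>` regular polygon, stroke `#008000` → cut (S901, F1009). Machine vertices: (227.84,133.47) → (249.97,129.47) → (253.00,107.18) → (232.74,97.42) → (217.19,113.66) → (227.84,133.47). Closed: final G1 returns to the first vertex.

**Shape 2** — `<polyline>` open polyline, stroke `#000000` → engrave (S378, F3144). Machine vertices: (256.58,16.85) → (59.38,82.83) → (123.23,61.23) → (268.84,137.78) → (101.61,124.03). Open path.

**Shape 3** — `<path>` line segment, stroke `#008000` → cut (S901, F1009). Machine vertices: (269.21,14.47) → (180.45,63.09). Open path.

(bCNC post)
(Date: synthetic)
G21
G90
G0 X227.84 Y133.47
M3 S901
G1 X249.97 Y129.47 F1009
G1 X253.00 Y107.18
G1 X232.74 Y97.42
G1 X217.19 Y113.66
G1 X227.84 Y133.47
M5
G0 X256.58 Y16.85
M3 S378
G1 X59.38 Y82.83 F3144
G1 X123.23 Y61.23
G1 X268.84 Y137.78
G1 X101.61 Y124.03
M5
G0 X269.21 Y14.47
M3 S901
G1 X180.45 Y63.09 F1009
M5
G0 X0.00 Y0.00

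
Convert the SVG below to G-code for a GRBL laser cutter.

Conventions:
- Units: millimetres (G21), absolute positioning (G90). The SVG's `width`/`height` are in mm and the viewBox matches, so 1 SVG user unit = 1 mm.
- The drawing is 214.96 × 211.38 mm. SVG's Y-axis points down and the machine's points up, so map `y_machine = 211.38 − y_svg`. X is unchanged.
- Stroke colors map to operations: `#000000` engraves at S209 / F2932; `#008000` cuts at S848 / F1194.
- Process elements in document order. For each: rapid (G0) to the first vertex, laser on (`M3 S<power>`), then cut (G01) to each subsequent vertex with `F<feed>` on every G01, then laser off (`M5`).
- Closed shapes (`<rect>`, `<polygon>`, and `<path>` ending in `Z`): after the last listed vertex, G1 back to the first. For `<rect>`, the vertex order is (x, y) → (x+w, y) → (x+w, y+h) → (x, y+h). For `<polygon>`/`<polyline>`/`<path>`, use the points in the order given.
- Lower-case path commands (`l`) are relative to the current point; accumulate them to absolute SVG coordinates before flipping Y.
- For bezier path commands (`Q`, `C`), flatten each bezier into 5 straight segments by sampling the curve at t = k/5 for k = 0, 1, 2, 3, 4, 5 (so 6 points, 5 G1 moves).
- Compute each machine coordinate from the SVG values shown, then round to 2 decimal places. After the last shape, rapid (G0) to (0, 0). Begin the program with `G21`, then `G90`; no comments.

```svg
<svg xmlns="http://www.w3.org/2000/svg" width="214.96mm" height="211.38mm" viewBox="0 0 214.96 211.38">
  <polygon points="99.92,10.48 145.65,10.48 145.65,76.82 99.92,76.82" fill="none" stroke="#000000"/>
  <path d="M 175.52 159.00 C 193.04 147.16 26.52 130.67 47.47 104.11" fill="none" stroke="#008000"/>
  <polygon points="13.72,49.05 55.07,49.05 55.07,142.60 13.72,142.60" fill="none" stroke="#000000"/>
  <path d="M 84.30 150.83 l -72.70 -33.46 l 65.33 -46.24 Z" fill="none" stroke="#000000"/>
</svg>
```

G21
G90
G0 X99.92 Y200.90
M3 S209
G01 X145.65 Y200.90 F2932
G01 X145.65 Y134.56 F2932
G01 X99.92 Y134.56 F2932
G01 X99.92 Y200.90 F2932
M5
G0 X175.52 Y52.38
M3 S848
G01 X166.92 Y60.09 F1194
G01 X131.98 Y69.17 F1194
G01 X88.54 Y79.88 F1194
G01 X54.42 Y92.50 F1194
G01 X47.47 Y107.27 F1194
M5
G0 X13.72 Y162.33
M3 S209
G01 X55.07 Y162.33 F2932
G01 X55.07 Y68.78 F2932
G01 X13.72 Y68.78 F2932
G01 X13.72 Y162.33 F2932
M5
G0 X84.30 Y60.55
M3 S209
G01 X11.60 Y94.01 F2932
G01 X76.93 Y140.25 F2932
G01 X84.30 Y60.55 F2932
M5
G0 X0.00 Y0.00

viewBox `0 0 214.96 211.38` with mm width/height → 1 unit = 1 mm. Flip: y_m = 211.38 − y_svg.

**Shape 1** — `<polygon>` rectangle, stroke `#000000` → engrave (S209, F2932). Machine vertices: (99.92,200.90) → (145.65,200.90) → (145.65,134.56) → (99.92,134.56) → (99.92,200.90). Closed: final G1 returns to the first vertex.

**Shape 2** — `<path>` cubic bezier, stroke `#008000` → cut (S848, F1194). Control points (SVG): P0=(175.52,159.00), P1=(193.04,147.16), P2=(26.52,130.67), P3=(47.47,104.11); sampled at t=k/5. Machine vertices: (175.52,52.38) → (166.92,60.09) → (131.98,69.17) → (88.54,79.88) → (54.42,92.50) → (47.47,107.27). Open path.

**Shape 3** — `<polygon>` rectangle, stroke `#000000` → engrave (S209, F2932). Machine vertices: (13.72,162.33) → (55.07,162.33) → (55.07,68.78) → (13.72,68.78) → (13.72,162.33). Closed: final G1 returns to the first vertex.

**Shape 4** — `<path>` regular polygon, stroke `#000000` → engrave (S209, F2932). Machine vertices: (84.30,60.55) → (11.60,94.01) → (76.93,140.25) → (84.30,60.55). Closed: final G1 returns to the first vertex.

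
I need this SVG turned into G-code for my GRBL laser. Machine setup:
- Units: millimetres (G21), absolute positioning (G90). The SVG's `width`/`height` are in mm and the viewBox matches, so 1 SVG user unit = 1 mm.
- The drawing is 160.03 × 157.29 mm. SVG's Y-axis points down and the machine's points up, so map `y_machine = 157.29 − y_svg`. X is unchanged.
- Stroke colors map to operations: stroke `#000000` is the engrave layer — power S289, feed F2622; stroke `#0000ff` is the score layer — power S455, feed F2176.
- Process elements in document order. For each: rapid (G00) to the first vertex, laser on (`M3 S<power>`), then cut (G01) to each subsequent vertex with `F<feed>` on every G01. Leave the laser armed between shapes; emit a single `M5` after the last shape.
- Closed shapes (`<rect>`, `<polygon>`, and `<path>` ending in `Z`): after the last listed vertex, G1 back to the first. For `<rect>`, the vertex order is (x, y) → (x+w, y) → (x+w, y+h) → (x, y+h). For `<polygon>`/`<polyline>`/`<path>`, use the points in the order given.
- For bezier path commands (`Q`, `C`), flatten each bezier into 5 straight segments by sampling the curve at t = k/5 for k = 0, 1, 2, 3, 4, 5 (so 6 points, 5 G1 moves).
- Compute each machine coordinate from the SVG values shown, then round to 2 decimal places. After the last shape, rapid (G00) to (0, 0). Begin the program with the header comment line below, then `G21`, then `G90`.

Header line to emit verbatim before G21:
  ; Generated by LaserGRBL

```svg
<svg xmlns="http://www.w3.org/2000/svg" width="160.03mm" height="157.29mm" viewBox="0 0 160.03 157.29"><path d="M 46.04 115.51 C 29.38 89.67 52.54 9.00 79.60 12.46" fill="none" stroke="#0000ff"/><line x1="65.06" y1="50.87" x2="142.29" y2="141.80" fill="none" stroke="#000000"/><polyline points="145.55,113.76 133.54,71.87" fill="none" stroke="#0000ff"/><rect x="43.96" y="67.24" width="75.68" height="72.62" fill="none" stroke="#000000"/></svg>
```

viewBox `0 0 160.03 157.29` with mm width/height → 1 unit = 1 mm. Flip: y_m = 157.29 − y_svg.

**Shape 1** — `<path>` cubic bezier, stroke `#0000ff` → score (S455, F2176). Control points (SVG): P0=(46.04,115.51), P1=(29.38,89.67), P2=(52.54,9.00), P3=(79.60,12.46); sampled at t=k/5. Machine vertices: (46.04,41.78) → (40.54,62.75) → (42.86,90.21) → (51.30,117.49) → (64.12,137.92) → (79.60,144.83). Open path.

**Shape 2** — `<line>` line segment, stroke `#000000` → engrave (S289, F2622). Machine vertices: (65.06,106.42) → (142.29,15.49). Open path.

**Shape 3** — `<polyline>` line segment, stroke `#0000ff` → score (S455, F2176). Machine vertices: (145.55,43.53) → (133.54,85.42). Open path.

**Shape 4** — `<rect>` rectangle, stroke `#000000` → engrave (S289, F2622). Machine vertices: (43.96,90.05) → (119.64,90.05) → (119.64,17.43) → (43.96,17.43) → (43.96,90.05). Closed: final G1 returns to the first vertex.

; Generated by LaserGRBL
G21
G90
G00 X46.04 Y41.78
M3 S455
G01 X40.54 Y62.75 F2176
G01 X42.86 Y90.21 F2176
G01 X51.30 Y117.49 F2176
G01 X64.12 Y137.92 F2176
G01 X79.60 Y144.83 F2176
G00 X65.06 Y106.42
M3 S289
G01 X142.29 Y15.49 F2622
G00 X145.55 Y43.53
M3 S455
G01 X133.54 Y85.42 F2176
G00 X43.96 Y90.05
M3 S289
G01 X119.64 Y90.05 F2622
G01 X119.64 Y17.43 F2622
G01 X43.96 Y17.43 F2622
G01 X43.96 Y90.05 F2622
M5
G00 X0.00 Y0.00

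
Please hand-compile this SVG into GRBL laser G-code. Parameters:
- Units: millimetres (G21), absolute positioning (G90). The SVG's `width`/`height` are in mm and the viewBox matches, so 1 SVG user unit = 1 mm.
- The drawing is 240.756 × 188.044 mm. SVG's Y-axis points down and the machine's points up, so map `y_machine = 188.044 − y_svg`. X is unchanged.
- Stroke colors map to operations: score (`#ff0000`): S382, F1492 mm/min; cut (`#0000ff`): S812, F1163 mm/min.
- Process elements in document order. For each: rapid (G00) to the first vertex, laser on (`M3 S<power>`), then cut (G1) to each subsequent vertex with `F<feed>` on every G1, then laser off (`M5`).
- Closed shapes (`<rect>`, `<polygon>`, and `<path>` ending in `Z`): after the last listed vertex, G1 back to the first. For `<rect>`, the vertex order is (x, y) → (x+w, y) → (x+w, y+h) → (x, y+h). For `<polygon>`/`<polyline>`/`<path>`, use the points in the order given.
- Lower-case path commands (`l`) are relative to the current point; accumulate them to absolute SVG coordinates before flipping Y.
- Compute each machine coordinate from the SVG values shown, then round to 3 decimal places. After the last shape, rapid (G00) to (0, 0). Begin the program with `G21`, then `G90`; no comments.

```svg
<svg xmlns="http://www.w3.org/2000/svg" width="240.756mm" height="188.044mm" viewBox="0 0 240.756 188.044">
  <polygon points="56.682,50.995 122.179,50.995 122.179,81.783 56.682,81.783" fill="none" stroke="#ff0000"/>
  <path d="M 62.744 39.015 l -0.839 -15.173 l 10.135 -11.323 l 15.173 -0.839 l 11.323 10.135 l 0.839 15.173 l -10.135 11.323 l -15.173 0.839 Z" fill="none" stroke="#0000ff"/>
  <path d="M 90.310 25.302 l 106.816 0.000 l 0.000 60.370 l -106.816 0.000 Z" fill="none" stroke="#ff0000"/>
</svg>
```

1 u = 1 mm; y_m = 188.044 − y.

[1] `<polygon>` rectangle, #ff0000→score S382 F1492: (56.682,137.049) → (122.179,137.049) → (122.179,106.261) → (56.682,106.261) → (56.682,137.049) (closed)

[2] `<path>` regular polygon, #0000ff→cut S812 F1163: (62.744,149.029) → (61.905,164.202) → (72.040,175.525) → (87.213,176.364) → (98.536,166.229) → (99.375,151.056) → (89.240,139.733) → (74.067,138.894) → (62.744,149.029) (closed)

[3] `<path>` rectangle, #ff0000→score S382 F1492: (90.310,162.742) → (197.126,162.742) → (197.126,102.372) → (90.310,102.372) → (90.310,162.742) (closed)

G21
G90
G00 X56.682 Y137.049
M3 S382
G1 X122.179 Y137.049 F1492
G1 X122.179 Y106.261 F1492
G1 X56.682 Y106.261 F1492
G1 X56.682 Y137.049 F1492
M5
G00 X62.744 Y149.029
M3 S812
G1 X61.905 Y164.202 F1163
G1 X72.040 Y175.525 F1163
G1 X87.213 Y176.364 F1163
G1 X98.536 Y166.229 F1163
G1 X99.375 Y151.056 F1163
G1 X89.240 Y139.733 F1163
G1 X74.067 Y138.894 F1163
G1 X62.744 Y149.029 F1163
M5
G00 X90.310 Y162.742
M3 S382
G1 X197.126 Y162.742 F1492
G1 X197.126 Y102.372 F1492
G1 X90.310 Y102.372 F1492
G1 X90.310 Y162.742 F1492
M5
G00 X0.000 Y0.000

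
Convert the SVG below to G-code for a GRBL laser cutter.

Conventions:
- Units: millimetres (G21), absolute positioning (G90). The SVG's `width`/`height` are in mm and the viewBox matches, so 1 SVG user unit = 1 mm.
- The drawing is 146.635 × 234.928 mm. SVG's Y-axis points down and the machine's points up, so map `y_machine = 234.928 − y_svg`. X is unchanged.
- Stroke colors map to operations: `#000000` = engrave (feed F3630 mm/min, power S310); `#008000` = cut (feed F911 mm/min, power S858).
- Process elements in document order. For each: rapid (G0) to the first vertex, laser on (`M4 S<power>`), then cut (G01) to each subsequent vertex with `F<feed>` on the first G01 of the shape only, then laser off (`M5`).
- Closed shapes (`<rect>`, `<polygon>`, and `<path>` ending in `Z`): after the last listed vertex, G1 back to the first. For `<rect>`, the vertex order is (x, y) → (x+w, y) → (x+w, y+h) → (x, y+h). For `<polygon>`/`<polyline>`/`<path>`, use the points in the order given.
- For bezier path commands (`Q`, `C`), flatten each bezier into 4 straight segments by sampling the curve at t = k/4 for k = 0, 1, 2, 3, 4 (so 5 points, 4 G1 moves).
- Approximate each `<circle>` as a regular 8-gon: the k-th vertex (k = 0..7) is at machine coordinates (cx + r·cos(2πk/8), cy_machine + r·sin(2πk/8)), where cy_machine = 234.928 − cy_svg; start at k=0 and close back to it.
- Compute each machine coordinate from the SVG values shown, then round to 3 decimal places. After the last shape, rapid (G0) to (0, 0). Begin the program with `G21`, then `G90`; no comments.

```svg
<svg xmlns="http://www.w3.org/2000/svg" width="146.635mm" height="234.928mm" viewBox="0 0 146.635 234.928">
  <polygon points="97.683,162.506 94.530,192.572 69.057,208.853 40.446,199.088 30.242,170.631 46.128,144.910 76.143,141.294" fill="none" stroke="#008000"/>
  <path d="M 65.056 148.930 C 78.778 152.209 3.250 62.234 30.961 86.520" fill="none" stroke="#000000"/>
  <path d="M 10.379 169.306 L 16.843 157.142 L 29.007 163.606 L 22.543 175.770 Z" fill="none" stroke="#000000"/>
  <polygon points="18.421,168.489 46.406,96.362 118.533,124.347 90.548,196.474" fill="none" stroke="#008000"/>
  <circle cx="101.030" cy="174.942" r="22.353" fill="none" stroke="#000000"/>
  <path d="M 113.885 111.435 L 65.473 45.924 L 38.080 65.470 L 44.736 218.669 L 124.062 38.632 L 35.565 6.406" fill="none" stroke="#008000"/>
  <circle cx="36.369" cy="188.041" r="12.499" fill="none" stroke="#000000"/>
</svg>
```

1 u = 1 mm; y_m = 234.928 − y.

[1] `<polygon>` regular polygon, #008000→cut S858 F911: (97.683,72.422) → (94.530,42.356) → (69.057,26.075) → (40.446,35.840) → (30.242,64.297) → (46.128,90.018) → (76.143,93.634) → (97.683,72.422) (closed)

[2] `<path>` cubic bezier, #000000→engrave S310 F3630: (65.056,85.998) → (61.621,97.781) → (42.763,125.081) → (26.527,148.441) → (30.961,148.408)

[3] `<path>` regular polygon, #000000→engrave S310 F3630: (10.379,65.622) → (16.843,77.786) → (29.007,71.322) → (22.543,59.158) → (10.379,65.622) (closed)

[4] `<polygon>` regular polygon, #008000→cut S858 F911: (18.421,66.439) → (46.406,138.566) → (118.533,110.581) → (90.548,38.454) → (18.421,66.439) (closed)

[5] `<circle>` circle, #000000→engrave S310 F3630: (123.383,59.986) → (116.836,75.792) → (101.030,82.339) → (85.224,75.792) → (78.677,59.986) → (85.224,44.180) → (101.030,37.633) → (116.836,44.180) → (123.383,59.986) (closed)

[6] `<path>` open polyline, #008000→cut S858 F911: (113.885,123.493) → (65.473,189.004) → (38.080,169.458) → (44.736,16.259) → (124.062,196.296) → (35.565,228.522)

[7] `<circle>` circle, #000000→engrave S310 F3630: (48.868,46.887) → (45.207,55.725) → (36.369,59.386) → (27.531,55.725) → (23.870,46.887) → (27.531,38.049) → (36.369,34.388) → (45.207,38.049) → (48.868,46.887) (closed)

G21
G90
G0 X97.683 Y72.422
M4 S858
G01 X94.530 Y42.356 F911
G01 X69.057 Y26.075
G01 X40.446 Y35.840
G01 X30.242 Y64.297
G01 X46.128 Y90.018
G01 X76.143 Y93.634
G01 X97.683 Y72.422
M5
G0 X65.056 Y85.998
M4 S310
G01 X61.621 Y97.781 F3630
G01 X42.763 Y125.081
G01 X26.527 Y148.441
G01 X30.961 Y148.408
M5
G0 X10.379 Y65.622
M4 S310
G01 X16.843 Y77.786 F3630
G01 X29.007 Y71.322
G01 X22.543 Y59.158
G01 X10.379 Y65.622
M5
G0 X18.421 Y66.439
M4 S858
G01 X46.406 Y138.566 F911
G01 X118.533 Y110.581
G01 X90.548 Y38.454
G01 X18.421 Y66.439
M5
G0 X123.383 Y59.986
M4 S310
G01 X116.836 Y75.792 F3630
G01 X101.030 Y82.339
G01 X85.224 Y75.792
G01 X78.677 Y59.986
G01 X85.224 Y44.180
G01 X101.030 Y37.633
G01 X116.836 Y44.180
G01 X123.383 Y59.986
M5
G0 X113.885 Y123.493
M4 S858
G01 X65.473 Y189.004 F911
G01 X38.080 Y169.458
G01 X44.736 Y16.259
G01 X124.062 Y196.296
G01 X35.565 Y228.522
M5
G0 X48.868 Y46.887
M4 S310
G01 X45.207 Y55.725 F3630
G01 X36.369 Y59.386
G01 X27.531 Y55.725
G01 X23.870 Y46.887
G01 X27.531 Y38.049
G01 X36.369 Y34.388
G01 X45.207 Y38.049
G01 X48.868 Y46.887
M5
G0 X0.000 Y0.000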